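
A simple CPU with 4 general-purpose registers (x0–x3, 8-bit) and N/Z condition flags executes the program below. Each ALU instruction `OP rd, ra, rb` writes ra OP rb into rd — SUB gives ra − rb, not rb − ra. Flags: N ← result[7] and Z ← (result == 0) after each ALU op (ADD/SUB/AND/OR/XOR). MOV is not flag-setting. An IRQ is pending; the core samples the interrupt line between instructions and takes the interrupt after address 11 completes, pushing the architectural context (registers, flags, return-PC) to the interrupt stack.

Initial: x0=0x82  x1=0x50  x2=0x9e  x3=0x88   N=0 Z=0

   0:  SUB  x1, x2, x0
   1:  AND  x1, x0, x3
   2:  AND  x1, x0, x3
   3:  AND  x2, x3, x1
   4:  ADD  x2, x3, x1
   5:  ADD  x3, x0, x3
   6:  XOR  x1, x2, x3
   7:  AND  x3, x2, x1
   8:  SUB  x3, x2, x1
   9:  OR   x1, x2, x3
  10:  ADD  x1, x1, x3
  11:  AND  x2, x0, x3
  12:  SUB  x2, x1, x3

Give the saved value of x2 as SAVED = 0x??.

after  0: x0=0x82 x1=0x1c x2=0x9e x3=0x88  N=0 Z=0
after  1: x0=0x82 x1=0x80 x2=0x9e x3=0x88  N=1 Z=0
after  2: x0=0x82 x1=0x80 x2=0x9e x3=0x88  N=1 Z=0
after  3: x0=0x82 x1=0x80 x2=0x80 x3=0x88  N=1 Z=0
after  4: x0=0x82 x1=0x80 x2=0x08 x3=0x88  N=0 Z=0
after  5: x0=0x82 x1=0x80 x2=0x08 x3=0x0a  N=0 Z=0
after  6: x0=0x82 x1=0x02 x2=0x08 x3=0x0a  N=0 Z=0
after  7: x0=0x82 x1=0x02 x2=0x08 x3=0x00  N=0 Z=1
after  8: x0=0x82 x1=0x02 x2=0x08 x3=0x06  N=0 Z=0
after  9: x0=0x82 x1=0x0e x2=0x08 x3=0x06  N=0 Z=0
after 10: x0=0x82 x1=0x14 x2=0x08 x3=0x06  N=0 Z=0
after 11: x0=0x82 x1=0x14 x2=0x02 x3=0x06  N=0 Z=0
-- IRQ taken; context saved, return-PC = 12 --

SAVED = 0x02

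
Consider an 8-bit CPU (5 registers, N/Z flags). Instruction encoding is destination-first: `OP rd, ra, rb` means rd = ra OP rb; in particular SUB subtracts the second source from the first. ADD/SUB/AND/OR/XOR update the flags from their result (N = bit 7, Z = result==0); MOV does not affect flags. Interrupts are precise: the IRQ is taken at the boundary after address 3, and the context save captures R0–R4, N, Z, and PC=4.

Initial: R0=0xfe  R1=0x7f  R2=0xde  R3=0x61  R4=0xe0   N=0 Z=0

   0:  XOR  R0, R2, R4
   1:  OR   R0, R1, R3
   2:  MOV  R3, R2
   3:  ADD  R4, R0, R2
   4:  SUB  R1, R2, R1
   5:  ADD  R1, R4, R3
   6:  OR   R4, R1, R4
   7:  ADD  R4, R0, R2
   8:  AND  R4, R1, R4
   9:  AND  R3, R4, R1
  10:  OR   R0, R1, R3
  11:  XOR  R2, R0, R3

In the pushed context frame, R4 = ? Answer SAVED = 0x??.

SAVED = 0x5d

after  0: R0=0x3e R1=0x7f R2=0xde R3=0x61 R4=0xe0  N=0 Z=0
after  1: R0=0x7f R1=0x7f R2=0xde R3=0x61 R4=0xe0  N=0 Z=0
after  2: R0=0x7f R1=0x7f R2=0xde R3=0xde R4=0xe0  N=0 Z=0
after  3: R0=0x7f R1=0x7f R2=0xde R3=0xde R4=0x5d  N=0 Z=0
-- IRQ taken; context saved, return-PC = 4 --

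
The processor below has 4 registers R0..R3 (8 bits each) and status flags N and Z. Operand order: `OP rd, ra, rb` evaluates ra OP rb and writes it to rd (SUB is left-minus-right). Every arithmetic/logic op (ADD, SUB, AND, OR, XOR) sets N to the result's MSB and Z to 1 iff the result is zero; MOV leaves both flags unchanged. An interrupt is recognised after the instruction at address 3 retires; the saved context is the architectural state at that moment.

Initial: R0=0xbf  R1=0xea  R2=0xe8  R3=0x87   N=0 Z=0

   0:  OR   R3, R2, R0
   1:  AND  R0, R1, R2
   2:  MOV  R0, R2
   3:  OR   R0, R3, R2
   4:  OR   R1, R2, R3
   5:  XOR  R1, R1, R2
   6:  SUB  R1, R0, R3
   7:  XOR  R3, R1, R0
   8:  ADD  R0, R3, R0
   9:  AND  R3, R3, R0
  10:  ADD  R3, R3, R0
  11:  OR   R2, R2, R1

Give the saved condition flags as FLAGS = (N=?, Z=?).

FLAGS = (N=1, Z=0)

after  0: R0=0xbf R1=0xea R2=0xe8 R3=0xff  N=1 Z=0
after  1: R0=0xe8 R1=0xea R2=0xe8 R3=0xff  N=1 Z=0
after  2: R0=0xe8 R1=0xea R2=0xe8 R3=0xff  N=1 Z=0
after  3: R0=0xff R1=0xea R2=0xe8 R3=0xff  N=1 Z=0
-- IRQ taken; context saved, return-PC = 4 --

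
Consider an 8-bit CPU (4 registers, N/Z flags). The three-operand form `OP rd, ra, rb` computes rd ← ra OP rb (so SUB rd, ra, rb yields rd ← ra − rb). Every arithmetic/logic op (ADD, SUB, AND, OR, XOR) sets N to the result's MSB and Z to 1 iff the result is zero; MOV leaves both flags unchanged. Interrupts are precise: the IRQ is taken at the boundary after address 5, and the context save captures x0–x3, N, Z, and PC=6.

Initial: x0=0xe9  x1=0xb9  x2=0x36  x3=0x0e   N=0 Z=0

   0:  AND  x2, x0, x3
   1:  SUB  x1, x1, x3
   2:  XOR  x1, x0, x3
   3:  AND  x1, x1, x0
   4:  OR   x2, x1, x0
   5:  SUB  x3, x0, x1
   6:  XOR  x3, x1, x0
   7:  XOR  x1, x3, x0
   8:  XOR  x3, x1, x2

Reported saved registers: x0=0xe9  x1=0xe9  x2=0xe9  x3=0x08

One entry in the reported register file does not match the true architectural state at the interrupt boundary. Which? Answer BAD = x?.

after  0: x0=0xe9 x1=0xb9 x2=0x08 x3=0x0e  N=0 Z=0
after  1: x0=0xe9 x1=0xab x2=0x08 x3=0x0e  N=1 Z=0
after  2: x0=0xe9 x1=0xe7 x2=0x08 x3=0x0e  N=1 Z=0
after  3: x0=0xe9 x1=0xe1 x2=0x08 x3=0x0e  N=1 Z=0
after  4: x0=0xe9 x1=0xe1 x2=0xe9 x3=0x0e  N=1 Z=0
after  5: x0=0xe9 x1=0xe1 x2=0xe9 x3=0x08  N=0 Z=0
-- IRQ taken; context saved, return-PC = 6 --
mismatch: x1: reported 0xe9 vs actual 0xe1

BAD = x1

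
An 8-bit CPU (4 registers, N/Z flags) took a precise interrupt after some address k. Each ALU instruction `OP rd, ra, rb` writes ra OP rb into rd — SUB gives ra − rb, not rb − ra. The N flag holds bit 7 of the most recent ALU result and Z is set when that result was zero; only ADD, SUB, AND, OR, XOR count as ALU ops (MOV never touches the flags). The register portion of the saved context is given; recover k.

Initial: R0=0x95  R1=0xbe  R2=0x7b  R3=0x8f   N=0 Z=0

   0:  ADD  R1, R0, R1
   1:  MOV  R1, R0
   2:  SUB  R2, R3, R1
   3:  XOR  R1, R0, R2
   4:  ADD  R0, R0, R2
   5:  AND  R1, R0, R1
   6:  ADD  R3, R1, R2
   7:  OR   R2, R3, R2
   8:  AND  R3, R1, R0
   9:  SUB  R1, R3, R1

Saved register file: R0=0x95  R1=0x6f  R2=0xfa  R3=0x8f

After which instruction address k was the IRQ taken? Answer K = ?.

K = 3

after  0: R0=0x95 R1=0x53 R2=0x7b R3=0x8f  N=0 Z=0
after  1: R0=0x95 R1=0x95 R2=0x7b R3=0x8f  N=0 Z=0
after  2: R0=0x95 R1=0x95 R2=0xfa R3=0x8f  N=1 Z=0
after  3: R0=0x95 R1=0x6f R2=0xfa R3=0x8f  N=0 Z=0
-- IRQ taken; context saved, return-PC = 4 --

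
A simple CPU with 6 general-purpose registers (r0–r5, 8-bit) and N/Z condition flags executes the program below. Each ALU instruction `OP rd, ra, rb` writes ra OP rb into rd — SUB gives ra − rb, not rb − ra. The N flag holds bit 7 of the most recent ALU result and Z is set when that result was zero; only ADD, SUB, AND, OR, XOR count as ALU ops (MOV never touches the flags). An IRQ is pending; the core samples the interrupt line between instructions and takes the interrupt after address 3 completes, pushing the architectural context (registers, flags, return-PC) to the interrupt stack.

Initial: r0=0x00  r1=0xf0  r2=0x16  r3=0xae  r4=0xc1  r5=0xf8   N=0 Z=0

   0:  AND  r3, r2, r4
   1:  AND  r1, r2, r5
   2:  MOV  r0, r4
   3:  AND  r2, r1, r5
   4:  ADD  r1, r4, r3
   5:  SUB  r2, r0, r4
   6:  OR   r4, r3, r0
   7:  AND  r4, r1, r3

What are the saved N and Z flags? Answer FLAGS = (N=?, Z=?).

after  0: r0=0x00 r1=0xf0 r2=0x16 r3=0x00 r4=0xc1 r5=0xf8  N=0 Z=1
after  1: r0=0x00 r1=0x10 r2=0x16 r3=0x00 r4=0xc1 r5=0xf8  N=0 Z=0
after  2: r0=0xc1 r1=0x10 r2=0x16 r3=0x00 r4=0xc1 r5=0xf8  N=0 Z=0
after  3: r0=0xc1 r1=0x10 r2=0x10 r3=0x00 r4=0xc1 r5=0xf8  N=0 Z=0
-- IRQ taken; context saved, return-PC = 4 --

FLAGS = (N=0, Z=0)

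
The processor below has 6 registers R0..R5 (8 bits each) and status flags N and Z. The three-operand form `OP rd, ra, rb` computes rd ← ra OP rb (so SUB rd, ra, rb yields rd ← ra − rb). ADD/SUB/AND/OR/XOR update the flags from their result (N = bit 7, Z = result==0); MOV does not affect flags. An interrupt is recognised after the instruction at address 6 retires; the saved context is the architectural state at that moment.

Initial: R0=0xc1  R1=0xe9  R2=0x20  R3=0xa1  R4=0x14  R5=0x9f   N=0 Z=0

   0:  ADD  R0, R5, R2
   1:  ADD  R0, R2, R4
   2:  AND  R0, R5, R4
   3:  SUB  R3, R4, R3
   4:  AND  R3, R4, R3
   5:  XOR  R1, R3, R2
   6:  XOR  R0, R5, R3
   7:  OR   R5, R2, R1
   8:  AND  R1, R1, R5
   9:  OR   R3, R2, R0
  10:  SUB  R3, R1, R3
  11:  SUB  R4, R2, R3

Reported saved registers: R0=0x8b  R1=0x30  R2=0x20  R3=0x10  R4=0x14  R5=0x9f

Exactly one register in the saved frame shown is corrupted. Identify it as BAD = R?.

after  0: R0=0xbf R1=0xe9 R2=0x20 R3=0xa1 R4=0x14 R5=0x9f  N=1 Z=0
after  1: R0=0x34 R1=0xe9 R2=0x20 R3=0xa1 R4=0x14 R5=0x9f  N=0 Z=0
after  2: R0=0x14 R1=0xe9 R2=0x20 R3=0xa1 R4=0x14 R5=0x9f  N=0 Z=0
after  3: R0=0x14 R1=0xe9 R2=0x20 R3=0x73 R4=0x14 R5=0x9f  N=0 Z=0
after  4: R0=0x14 R1=0xe9 R2=0x20 R3=0x10 R4=0x14 R5=0x9f  N=0 Z=0
after  5: R0=0x14 R1=0x30 R2=0x20 R3=0x10 R4=0x14 R5=0x9f  N=0 Z=0
after  6: R0=0x8f R1=0x30 R2=0x20 R3=0x10 R4=0x14 R5=0x9f  N=1 Z=0
-- IRQ taken; context saved, return-PC = 7 --
mismatch: R0: reported 0x8b vs actual 0x8f

BAD = R0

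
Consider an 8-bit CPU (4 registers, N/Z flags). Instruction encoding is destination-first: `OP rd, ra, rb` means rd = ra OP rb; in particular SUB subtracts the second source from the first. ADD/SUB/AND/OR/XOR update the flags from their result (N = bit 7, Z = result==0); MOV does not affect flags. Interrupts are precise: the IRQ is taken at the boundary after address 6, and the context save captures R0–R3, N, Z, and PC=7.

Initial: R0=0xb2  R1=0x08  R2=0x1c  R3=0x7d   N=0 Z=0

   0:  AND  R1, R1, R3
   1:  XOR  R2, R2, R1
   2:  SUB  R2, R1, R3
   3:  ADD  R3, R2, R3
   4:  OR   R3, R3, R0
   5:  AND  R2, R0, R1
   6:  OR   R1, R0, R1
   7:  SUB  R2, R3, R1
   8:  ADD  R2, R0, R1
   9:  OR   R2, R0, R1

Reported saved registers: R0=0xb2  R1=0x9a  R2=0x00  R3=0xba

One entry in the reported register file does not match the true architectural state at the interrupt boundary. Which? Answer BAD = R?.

after  0: R0=0xb2 R1=0x08 R2=0x1c R3=0x7d  N=0 Z=0
after  1: R0=0xb2 R1=0x08 R2=0x14 R3=0x7d  N=0 Z=0
after  2: R0=0xb2 R1=0x08 R2=0x8b R3=0x7d  N=1 Z=0
after  3: R0=0xb2 R1=0x08 R2=0x8b R3=0x08  N=0 Z=0
after  4: R0=0xb2 R1=0x08 R2=0x8b R3=0xba  N=1 Z=0
after  5: R0=0xb2 R1=0x08 R2=0x00 R3=0xba  N=0 Z=1
after  6: R0=0xb2 R1=0xba R2=0x00 R3=0xba  N=1 Z=0
-- IRQ taken; context saved, return-PC = 7 --
mismatch: R1: reported 0x9a vs actual 0xba

BAD = R1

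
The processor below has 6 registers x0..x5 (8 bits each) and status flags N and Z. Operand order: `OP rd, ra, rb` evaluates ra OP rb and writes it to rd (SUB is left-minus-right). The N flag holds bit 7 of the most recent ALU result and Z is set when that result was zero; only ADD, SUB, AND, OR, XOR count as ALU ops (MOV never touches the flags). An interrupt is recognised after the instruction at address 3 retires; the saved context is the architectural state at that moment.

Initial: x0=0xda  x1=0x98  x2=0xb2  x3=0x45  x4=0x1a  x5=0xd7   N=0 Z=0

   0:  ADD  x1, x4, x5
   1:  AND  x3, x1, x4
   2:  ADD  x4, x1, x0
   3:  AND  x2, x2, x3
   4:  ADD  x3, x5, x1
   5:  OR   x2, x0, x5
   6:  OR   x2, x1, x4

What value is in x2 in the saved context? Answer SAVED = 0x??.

SAVED = 0x10

after  0: x0=0xda x1=0xf1 x2=0xb2 x3=0x45 x4=0x1a x5=0xd7  N=1 Z=0
after  1: x0=0xda x1=0xf1 x2=0xb2 x3=0x10 x4=0x1a x5=0xd7  N=0 Z=0
after  2: x0=0xda x1=0xf1 x2=0xb2 x3=0x10 x4=0xcb x5=0xd7  N=1 Z=0
after  3: x0=0xda x1=0xf1 x2=0x10 x3=0x10 x4=0xcb x5=0xd7  N=0 Z=0
-- IRQ taken; context saved, return-PC = 4 --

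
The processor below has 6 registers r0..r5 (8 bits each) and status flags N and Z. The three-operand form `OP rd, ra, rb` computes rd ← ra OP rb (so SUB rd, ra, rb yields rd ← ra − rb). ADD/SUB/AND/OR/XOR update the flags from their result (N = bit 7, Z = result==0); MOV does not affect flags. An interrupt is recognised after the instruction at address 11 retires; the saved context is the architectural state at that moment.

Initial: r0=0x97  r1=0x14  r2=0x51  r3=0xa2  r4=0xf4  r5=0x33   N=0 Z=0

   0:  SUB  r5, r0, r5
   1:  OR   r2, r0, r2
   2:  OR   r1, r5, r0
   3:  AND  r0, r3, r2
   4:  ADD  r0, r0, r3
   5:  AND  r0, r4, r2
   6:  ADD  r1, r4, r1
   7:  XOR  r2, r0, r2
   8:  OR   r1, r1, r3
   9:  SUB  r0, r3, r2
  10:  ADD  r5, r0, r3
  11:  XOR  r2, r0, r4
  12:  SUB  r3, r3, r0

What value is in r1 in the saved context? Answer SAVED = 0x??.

SAVED = 0xeb

after  0: r0=0x97 r1=0x14 r2=0x51 r3=0xa2 r4=0xf4 r5=0x64  N=0 Z=0
after  1: r0=0x97 r1=0x14 r2=0xd7 r3=0xa2 r4=0xf4 r5=0x64  N=1 Z=0
after  2: r0=0x97 r1=0xf7 r2=0xd7 r3=0xa2 r4=0xf4 r5=0x64  N=1 Z=0
after  3: r0=0x82 r1=0xf7 r2=0xd7 r3=0xa2 r4=0xf4 r5=0x64  N=1 Z=0
after  4: r0=0x24 r1=0xf7 r2=0xd7 r3=0xa2 r4=0xf4 r5=0x64  N=0 Z=0
after  5: r0=0xd4 r1=0xf7 r2=0xd7 r3=0xa2 r4=0xf4 r5=0x64  N=1 Z=0
after  6: r0=0xd4 r1=0xeb r2=0xd7 r3=0xa2 r4=0xf4 r5=0x64  N=1 Z=0
after  7: r0=0xd4 r1=0xeb r2=0x03 r3=0xa2 r4=0xf4 r5=0x64  N=0 Z=0
after  8: r0=0xd4 r1=0xeb r2=0x03 r3=0xa2 r4=0xf4 r5=0x64  N=1 Z=0
after  9: r0=0x9f r1=0xeb r2=0x03 r3=0xa2 r4=0xf4 r5=0x64  N=1 Z=0
after 10: r0=0x9f r1=0xeb r2=0x03 r3=0xa2 r4=0xf4 r5=0x41  N=0 Z=0
after 11: r0=0x9f r1=0xeb r2=0x6b r3=0xa2 r4=0xf4 r5=0x41  N=0 Z=0
-- IRQ taken; context saved, return-PC = 12 --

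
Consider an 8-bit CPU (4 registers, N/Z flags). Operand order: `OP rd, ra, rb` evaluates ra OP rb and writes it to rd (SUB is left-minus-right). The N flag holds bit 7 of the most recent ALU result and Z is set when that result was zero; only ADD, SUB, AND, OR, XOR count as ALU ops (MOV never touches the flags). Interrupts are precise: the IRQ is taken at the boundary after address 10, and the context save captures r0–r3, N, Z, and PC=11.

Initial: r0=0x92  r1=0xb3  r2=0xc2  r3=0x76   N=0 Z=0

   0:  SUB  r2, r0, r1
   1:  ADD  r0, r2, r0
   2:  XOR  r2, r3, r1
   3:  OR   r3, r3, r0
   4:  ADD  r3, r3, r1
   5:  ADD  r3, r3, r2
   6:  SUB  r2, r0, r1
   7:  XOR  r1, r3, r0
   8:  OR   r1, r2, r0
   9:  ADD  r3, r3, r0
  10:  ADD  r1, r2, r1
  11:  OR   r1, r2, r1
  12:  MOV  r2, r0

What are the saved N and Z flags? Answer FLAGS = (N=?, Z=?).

after  0: r0=0x92 r1=0xb3 r2=0xdf r3=0x76  N=1 Z=0
after  1: r0=0x71 r1=0xb3 r2=0xdf r3=0x76  N=0 Z=0
after  2: r0=0x71 r1=0xb3 r2=0xc5 r3=0x76  N=1 Z=0
after  3: r0=0x71 r1=0xb3 r2=0xc5 r3=0x77  N=0 Z=0
after  4: r0=0x71 r1=0xb3 r2=0xc5 r3=0x2a  N=0 Z=0
after  5: r0=0x71 r1=0xb3 r2=0xc5 r3=0xef  N=1 Z=0
after  6: r0=0x71 r1=0xb3 r2=0xbe r3=0xef  N=1 Z=0
after  7: r0=0x71 r1=0x9e r2=0xbe r3=0xef  N=1 Z=0
after  8: r0=0x71 r1=0xff r2=0xbe r3=0xef  N=1 Z=0
after  9: r0=0x71 r1=0xff r2=0xbe r3=0x60  N=0 Z=0
after 10: r0=0x71 r1=0xbd r2=0xbe r3=0x60  N=1 Z=0
-- IRQ taken; context saved, return-PC = 11 --

FLAGS = (N=1, Z=0)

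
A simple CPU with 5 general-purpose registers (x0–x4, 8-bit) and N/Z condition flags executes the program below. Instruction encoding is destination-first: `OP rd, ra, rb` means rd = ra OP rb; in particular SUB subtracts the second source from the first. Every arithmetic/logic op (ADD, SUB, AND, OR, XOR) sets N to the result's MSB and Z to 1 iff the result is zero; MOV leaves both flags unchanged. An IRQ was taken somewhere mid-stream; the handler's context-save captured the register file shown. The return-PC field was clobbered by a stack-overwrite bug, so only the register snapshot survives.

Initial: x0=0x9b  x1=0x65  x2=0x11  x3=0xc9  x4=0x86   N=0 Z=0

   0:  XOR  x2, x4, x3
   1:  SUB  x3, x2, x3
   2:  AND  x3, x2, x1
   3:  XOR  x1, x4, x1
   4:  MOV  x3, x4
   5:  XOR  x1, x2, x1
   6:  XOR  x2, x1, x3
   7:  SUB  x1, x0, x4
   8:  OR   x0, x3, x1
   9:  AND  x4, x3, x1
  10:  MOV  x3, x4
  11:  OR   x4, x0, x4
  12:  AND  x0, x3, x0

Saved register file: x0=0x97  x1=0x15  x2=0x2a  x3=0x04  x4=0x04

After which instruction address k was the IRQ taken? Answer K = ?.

K = 10

after  0: x0=0x9b x1=0x65 x2=0x4f x3=0xc9 x4=0x86  N=0 Z=0
after  1: x0=0x9b x1=0x65 x2=0x4f x3=0x86 x4=0x86  N=1 Z=0
after  2: x0=0x9b x1=0x65 x2=0x4f x3=0x45 x4=0x86  N=0 Z=0
after  3: x0=0x9b x1=0xe3 x2=0x4f x3=0x45 x4=0x86  N=1 Z=0
after  4: x0=0x9b x1=0xe3 x2=0x4f x3=0x86 x4=0x86  N=1 Z=0
after  5: x0=0x9b x1=0xac x2=0x4f x3=0x86 x4=0x86  N=1 Z=0
after  6: x0=0x9b x1=0xac x2=0x2a x3=0x86 x4=0x86  N=0 Z=0
after  7: x0=0x9b x1=0x15 x2=0x2a x3=0x86 x4=0x86  N=0 Z=0
after  8: x0=0x97 x1=0x15 x2=0x2a x3=0x86 x4=0x86  N=1 Z=0
after  9: x0=0x97 x1=0x15 x2=0x2a x3=0x86 x4=0x04  N=0 Z=0
after 10: x0=0x97 x1=0x15 x2=0x2a x3=0x04 x4=0x04  N=0 Z=0
-- IRQ taken; context saved, return-PC = 11 --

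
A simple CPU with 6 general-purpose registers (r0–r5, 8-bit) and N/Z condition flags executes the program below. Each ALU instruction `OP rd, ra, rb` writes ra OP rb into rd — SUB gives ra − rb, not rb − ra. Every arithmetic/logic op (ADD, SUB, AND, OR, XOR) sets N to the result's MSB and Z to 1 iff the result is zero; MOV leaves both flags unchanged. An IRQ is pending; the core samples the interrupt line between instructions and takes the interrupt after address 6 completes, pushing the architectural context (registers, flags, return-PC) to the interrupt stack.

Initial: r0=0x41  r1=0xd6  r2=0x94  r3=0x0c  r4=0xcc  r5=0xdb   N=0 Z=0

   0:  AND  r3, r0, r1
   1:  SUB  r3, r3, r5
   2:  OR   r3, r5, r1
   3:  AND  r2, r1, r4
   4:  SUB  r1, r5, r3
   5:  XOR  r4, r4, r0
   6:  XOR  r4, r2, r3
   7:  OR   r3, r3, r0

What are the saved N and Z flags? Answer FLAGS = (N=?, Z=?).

FLAGS = (N=0, Z=0)

after  0: r0=0x41 r1=0xd6 r2=0x94 r3=0x40 r4=0xcc r5=0xdb  N=0 Z=0
after  1: r0=0x41 r1=0xd6 r2=0x94 r3=0x65 r4=0xcc r5=0xdb  N=0 Z=0
after  2: r0=0x41 r1=0xd6 r2=0x94 r3=0xdf r4=0xcc r5=0xdb  N=1 Z=0
after  3: r0=0x41 r1=0xd6 r2=0xc4 r3=0xdf r4=0xcc r5=0xdb  N=1 Z=0
after  4: r0=0x41 r1=0xfc r2=0xc4 r3=0xdf r4=0xcc r5=0xdb  N=1 Z=0
after  5: r0=0x41 r1=0xfc r2=0xc4 r3=0xdf r4=0x8d r5=0xdb  N=1 Z=0
after  6: r0=0x41 r1=0xfc r2=0xc4 r3=0xdf r4=0x1b r5=0xdb  N=0 Z=0
-- IRQ taken; context saved, return-PC = 7 --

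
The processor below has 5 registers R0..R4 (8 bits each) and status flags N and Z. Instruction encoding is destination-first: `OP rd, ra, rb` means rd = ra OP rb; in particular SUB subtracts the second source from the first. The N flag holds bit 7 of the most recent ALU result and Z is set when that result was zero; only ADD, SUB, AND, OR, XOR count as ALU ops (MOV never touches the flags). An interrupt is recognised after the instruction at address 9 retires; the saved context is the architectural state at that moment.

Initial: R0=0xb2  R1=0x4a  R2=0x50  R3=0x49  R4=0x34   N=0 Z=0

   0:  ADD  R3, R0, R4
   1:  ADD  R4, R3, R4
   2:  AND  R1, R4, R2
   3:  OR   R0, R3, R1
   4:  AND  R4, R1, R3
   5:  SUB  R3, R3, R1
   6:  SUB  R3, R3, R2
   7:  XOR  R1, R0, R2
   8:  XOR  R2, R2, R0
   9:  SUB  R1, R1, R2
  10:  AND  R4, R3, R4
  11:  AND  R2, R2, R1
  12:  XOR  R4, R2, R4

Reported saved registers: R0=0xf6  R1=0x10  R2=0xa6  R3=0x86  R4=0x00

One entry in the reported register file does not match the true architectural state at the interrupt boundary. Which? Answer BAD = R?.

BAD = R1

after  0: R0=0xb2 R1=0x4a R2=0x50 R3=0xe6 R4=0x34  N=1 Z=0
after  1: R0=0xb2 R1=0x4a R2=0x50 R3=0xe6 R4=0x1a  N=0 Z=0
after  2: R0=0xb2 R1=0x10 R2=0x50 R3=0xe6 R4=0x1a  N=0 Z=0
after  3: R0=0xf6 R1=0x10 R2=0x50 R3=0xe6 R4=0x1a  N=1 Z=0
after  4: R0=0xf6 R1=0x10 R2=0x50 R3=0xe6 R4=0x00  N=0 Z=1
after  5: R0=0xf6 R1=0x10 R2=0x50 R3=0xd6 R4=0x00  N=1 Z=0
after  6: R0=0xf6 R1=0x10 R2=0x50 R3=0x86 R4=0x00  N=1 Z=0
after  7: R0=0xf6 R1=0xa6 R2=0x50 R3=0x86 R4=0x00  N=1 Z=0
after  8: R0=0xf6 R1=0xa6 R2=0xa6 R3=0x86 R4=0x00  N=1 Z=0
after  9: R0=0xf6 R1=0x00 R2=0xa6 R3=0x86 R4=0x00  N=0 Z=1
-- IRQ taken; context saved, return-PC = 10 --
mismatch: R1: reported 0x10 vs actual 0x00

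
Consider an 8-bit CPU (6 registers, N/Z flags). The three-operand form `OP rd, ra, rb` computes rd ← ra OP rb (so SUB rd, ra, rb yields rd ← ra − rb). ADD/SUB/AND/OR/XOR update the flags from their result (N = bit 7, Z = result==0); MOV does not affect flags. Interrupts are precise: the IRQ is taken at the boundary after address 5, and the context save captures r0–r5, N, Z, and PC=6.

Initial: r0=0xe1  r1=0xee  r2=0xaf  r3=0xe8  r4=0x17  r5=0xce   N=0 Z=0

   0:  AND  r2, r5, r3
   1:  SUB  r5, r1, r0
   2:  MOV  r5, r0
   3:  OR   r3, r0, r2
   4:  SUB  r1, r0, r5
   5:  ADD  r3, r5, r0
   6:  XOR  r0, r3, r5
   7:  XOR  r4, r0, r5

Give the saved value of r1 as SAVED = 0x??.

after  0: r0=0xe1 r1=0xee r2=0xc8 r3=0xe8 r4=0x17 r5=0xce  N=1 Z=0
after  1: r0=0xe1 r1=0xee r2=0xc8 r3=0xe8 r4=0x17 r5=0x0d  N=0 Z=0
after  2: r0=0xe1 r1=0xee r2=0xc8 r3=0xe8 r4=0x17 r5=0xe1  N=0 Z=0
after  3: r0=0xe1 r1=0xee r2=0xc8 r3=0xe9 r4=0x17 r5=0xe1  N=1 Z=0
after  4: r0=0xe1 r1=0x00 r2=0xc8 r3=0xe9 r4=0x17 r5=0xe1  N=0 Z=1
after  5: r0=0xe1 r1=0x00 r2=0xc8 r3=0xc2 r4=0x17 r5=0xe1  N=1 Z=0
-- IRQ taken; context saved, return-PC = 6 --

SAVED = 0x00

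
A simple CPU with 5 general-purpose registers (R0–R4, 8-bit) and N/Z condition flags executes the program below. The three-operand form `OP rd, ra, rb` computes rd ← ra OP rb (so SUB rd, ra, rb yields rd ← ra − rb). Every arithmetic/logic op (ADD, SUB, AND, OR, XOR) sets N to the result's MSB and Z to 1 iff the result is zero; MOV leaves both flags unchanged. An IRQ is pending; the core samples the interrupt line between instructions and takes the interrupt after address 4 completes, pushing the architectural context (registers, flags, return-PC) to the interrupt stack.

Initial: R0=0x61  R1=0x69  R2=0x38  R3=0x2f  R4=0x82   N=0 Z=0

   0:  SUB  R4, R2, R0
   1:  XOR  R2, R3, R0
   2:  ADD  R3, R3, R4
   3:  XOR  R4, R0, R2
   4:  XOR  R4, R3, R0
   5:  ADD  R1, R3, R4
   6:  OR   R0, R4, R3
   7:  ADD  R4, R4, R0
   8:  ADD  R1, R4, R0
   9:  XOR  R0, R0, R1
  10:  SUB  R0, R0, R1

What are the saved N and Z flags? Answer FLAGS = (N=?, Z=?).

FLAGS = (N=0, Z=0)

after  0: R0=0x61 R1=0x69 R2=0x38 R3=0x2f R4=0xd7  N=1 Z=0
after  1: R0=0x61 R1=0x69 R2=0x4e R3=0x2f R4=0xd7  N=0 Z=0
after  2: R0=0x61 R1=0x69 R2=0x4e R3=0x06 R4=0xd7  N=0 Z=0
after  3: R0=0x61 R1=0x69 R2=0x4e R3=0x06 R4=0x2f  N=0 Z=0
after  4: R0=0x61 R1=0x69 R2=0x4e R3=0x06 R4=0x67  N=0 Z=0
-- IRQ taken; context saved, return-PC = 5 --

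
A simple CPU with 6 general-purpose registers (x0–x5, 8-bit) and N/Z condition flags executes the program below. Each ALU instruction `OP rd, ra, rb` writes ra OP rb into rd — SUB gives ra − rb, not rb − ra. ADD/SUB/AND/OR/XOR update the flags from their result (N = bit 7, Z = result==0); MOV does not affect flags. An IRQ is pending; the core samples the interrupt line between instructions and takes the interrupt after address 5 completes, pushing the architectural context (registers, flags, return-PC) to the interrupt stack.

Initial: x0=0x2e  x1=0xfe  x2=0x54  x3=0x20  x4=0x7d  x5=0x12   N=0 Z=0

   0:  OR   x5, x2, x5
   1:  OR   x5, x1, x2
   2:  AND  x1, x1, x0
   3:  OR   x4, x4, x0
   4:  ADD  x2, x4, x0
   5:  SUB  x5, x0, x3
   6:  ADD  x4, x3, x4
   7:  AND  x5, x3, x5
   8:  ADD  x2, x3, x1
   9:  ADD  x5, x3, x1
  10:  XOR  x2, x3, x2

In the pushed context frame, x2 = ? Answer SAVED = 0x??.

after  0: x0=0x2e x1=0xfe x2=0x54 x3=0x20 x4=0x7d x5=0x56  N=0 Z=0
after  1: x0=0x2e x1=0xfe x2=0x54 x3=0x20 x4=0x7d x5=0xfe  N=1 Z=0
after  2: x0=0x2e x1=0x2e x2=0x54 x3=0x20 x4=0x7d x5=0xfe  N=0 Z=0
after  3: x0=0x2e x1=0x2e x2=0x54 x3=0x20 x4=0x7f x5=0xfe  N=0 Z=0
after  4: x0=0x2e x1=0x2e x2=0xad x3=0x20 x4=0x7f x5=0xfe  N=1 Z=0
after  5: x0=0x2e x1=0x2e x2=0xad x3=0x20 x4=0x7f x5=0x0e  N=0 Z=0
-- IRQ taken; context saved, return-PC = 6 --

SAVED = 0xad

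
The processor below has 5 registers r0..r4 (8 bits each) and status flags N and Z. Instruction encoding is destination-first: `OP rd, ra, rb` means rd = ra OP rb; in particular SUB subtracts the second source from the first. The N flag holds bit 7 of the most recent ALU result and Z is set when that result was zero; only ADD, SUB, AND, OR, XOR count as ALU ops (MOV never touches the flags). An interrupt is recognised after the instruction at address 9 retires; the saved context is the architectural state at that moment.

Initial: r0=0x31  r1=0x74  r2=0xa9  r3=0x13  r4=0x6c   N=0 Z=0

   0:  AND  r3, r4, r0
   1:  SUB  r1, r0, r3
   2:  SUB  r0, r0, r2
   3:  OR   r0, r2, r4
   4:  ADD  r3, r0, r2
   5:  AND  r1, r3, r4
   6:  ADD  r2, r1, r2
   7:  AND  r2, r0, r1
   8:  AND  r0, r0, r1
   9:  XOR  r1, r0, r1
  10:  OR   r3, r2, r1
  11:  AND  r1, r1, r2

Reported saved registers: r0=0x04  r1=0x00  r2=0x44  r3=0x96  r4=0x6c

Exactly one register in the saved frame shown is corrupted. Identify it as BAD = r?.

after  0: r0=0x31 r1=0x74 r2=0xa9 r3=0x20 r4=0x6c  N=0 Z=0
after  1: r0=0x31 r1=0x11 r2=0xa9 r3=0x20 r4=0x6c  N=0 Z=0
after  2: r0=0x88 r1=0x11 r2=0xa9 r3=0x20 r4=0x6c  N=1 Z=0
after  3: r0=0xed r1=0x11 r2=0xa9 r3=0x20 r4=0x6c  N=1 Z=0
after  4: r0=0xed r1=0x11 r2=0xa9 r3=0x96 r4=0x6c  N=1 Z=0
after  5: r0=0xed r1=0x04 r2=0xa9 r3=0x96 r4=0x6c  N=0 Z=0
after  6: r0=0xed r1=0x04 r2=0xad r3=0x96 r4=0x6c  N=1 Z=0
after  7: r0=0xed r1=0x04 r2=0x04 r3=0x96 r4=0x6c  N=0 Z=0
after  8: r0=0x04 r1=0x04 r2=0x04 r3=0x96 r4=0x6c  N=0 Z=0
after  9: r0=0x04 r1=0x00 r2=0x04 r3=0x96 r4=0x6c  N=0 Z=1
-- IRQ taken; context saved, return-PC = 10 --
mismatch: r2: reported 0x44 vs actual 0x04

BAD = r2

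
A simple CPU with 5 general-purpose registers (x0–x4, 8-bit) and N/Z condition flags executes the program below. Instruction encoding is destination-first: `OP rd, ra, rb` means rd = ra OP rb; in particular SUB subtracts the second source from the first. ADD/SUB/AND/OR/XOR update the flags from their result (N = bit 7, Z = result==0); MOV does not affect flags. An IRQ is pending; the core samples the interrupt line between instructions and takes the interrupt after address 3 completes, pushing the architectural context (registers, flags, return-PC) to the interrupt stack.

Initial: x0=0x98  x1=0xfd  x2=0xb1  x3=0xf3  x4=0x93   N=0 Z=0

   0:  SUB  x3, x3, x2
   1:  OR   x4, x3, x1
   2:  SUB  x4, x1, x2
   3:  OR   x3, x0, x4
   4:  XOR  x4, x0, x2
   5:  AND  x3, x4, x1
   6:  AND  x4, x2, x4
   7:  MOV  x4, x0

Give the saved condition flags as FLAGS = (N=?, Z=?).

FLAGS = (N=1, Z=0)

after  0: x0=0x98 x1=0xfd x2=0xb1 x3=0x42 x4=0x93  N=0 Z=0
after  1: x0=0x98 x1=0xfd x2=0xb1 x3=0x42 x4=0xff  N=1 Z=0
after  2: x0=0x98 x1=0xfd x2=0xb1 x3=0x42 x4=0x4c  N=0 Z=0
after  3: x0=0x98 x1=0xfd x2=0xb1 x3=0xdc x4=0x4c  N=1 Z=0
-- IRQ taken; context saved, return-PC = 4 --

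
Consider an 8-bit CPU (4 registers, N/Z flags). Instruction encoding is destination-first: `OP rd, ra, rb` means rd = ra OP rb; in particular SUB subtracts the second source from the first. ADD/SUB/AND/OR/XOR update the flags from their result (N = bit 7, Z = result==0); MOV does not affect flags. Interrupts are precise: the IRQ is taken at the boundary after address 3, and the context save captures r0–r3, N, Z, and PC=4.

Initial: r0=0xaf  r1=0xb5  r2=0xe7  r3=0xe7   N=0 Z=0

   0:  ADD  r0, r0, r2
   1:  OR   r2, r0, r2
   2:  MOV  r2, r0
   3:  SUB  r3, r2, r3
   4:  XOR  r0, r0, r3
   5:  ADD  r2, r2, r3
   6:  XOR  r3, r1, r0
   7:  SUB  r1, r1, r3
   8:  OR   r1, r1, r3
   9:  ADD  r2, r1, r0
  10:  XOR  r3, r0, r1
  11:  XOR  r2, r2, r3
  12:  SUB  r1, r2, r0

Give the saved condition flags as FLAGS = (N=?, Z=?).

FLAGS = (N=1, Z=0)

after  0: r0=0x96 r1=0xb5 r2=0xe7 r3=0xe7  N=1 Z=0
after  1: r0=0x96 r1=0xb5 r2=0xf7 r3=0xe7  N=1 Z=0
after  2: r0=0x96 r1=0xb5 r2=0x96 r3=0xe7  N=1 Z=0
after  3: r0=0x96 r1=0xb5 r2=0x96 r3=0xaf  N=1 Z=0
-- IRQ taken; context saved, return-PC = 4 --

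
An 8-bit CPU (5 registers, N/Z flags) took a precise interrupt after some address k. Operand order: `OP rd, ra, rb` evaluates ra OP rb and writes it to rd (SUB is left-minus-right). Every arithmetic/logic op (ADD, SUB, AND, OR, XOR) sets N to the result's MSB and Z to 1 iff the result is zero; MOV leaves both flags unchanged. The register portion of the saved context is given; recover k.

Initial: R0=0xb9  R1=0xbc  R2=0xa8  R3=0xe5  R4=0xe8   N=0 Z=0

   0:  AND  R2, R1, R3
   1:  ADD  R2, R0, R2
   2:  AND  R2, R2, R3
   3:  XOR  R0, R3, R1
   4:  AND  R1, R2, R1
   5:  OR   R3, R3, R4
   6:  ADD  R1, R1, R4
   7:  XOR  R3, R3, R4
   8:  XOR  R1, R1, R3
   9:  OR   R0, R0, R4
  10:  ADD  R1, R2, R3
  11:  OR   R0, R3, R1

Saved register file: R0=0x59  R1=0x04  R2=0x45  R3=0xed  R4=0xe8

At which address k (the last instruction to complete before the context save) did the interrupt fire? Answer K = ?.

after  0: R0=0xb9 R1=0xbc R2=0xa4 R3=0xe5 R4=0xe8  N=1 Z=0
after  1: R0=0xb9 R1=0xbc R2=0x5d R3=0xe5 R4=0xe8  N=0 Z=0
after  2: R0=0xb9 R1=0xbc R2=0x45 R3=0xe5 R4=0xe8  N=0 Z=0
after  3: R0=0x59 R1=0xbc R2=0x45 R3=0xe5 R4=0xe8  N=0 Z=0
after  4: R0=0x59 R1=0x04 R2=0x45 R3=0xe5 R4=0xe8  N=0 Z=0
after  5: R0=0x59 R1=0x04 R2=0x45 R3=0xed R4=0xe8  N=1 Z=0
-- IRQ taken; context saved, return-PC = 6 --

K = 5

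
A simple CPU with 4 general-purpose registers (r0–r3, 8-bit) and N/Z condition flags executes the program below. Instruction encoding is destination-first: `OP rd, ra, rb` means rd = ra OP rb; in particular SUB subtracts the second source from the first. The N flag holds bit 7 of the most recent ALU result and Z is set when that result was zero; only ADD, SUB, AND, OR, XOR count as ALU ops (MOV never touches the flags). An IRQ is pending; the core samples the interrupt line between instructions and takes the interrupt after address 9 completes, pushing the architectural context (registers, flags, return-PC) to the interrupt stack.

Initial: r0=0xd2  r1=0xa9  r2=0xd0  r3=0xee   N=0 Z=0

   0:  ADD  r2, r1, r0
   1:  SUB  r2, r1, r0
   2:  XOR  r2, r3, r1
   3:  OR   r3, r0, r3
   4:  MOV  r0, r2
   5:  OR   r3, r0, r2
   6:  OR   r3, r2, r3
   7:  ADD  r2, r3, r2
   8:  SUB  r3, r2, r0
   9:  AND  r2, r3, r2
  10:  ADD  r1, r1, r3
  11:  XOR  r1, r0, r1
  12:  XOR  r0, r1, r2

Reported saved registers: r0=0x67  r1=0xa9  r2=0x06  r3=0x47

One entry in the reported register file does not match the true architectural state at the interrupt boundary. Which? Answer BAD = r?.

BAD = r0

after  0: r0=0xd2 r1=0xa9 r2=0x7b r3=0xee  N=0 Z=0
after  1: r0=0xd2 r1=0xa9 r2=0xd7 r3=0xee  N=1 Z=0
after  2: r0=0xd2 r1=0xa9 r2=0x47 r3=0xee  N=0 Z=0
after  3: r0=0xd2 r1=0xa9 r2=0x47 r3=0xfe  N=1 Z=0
after  4: r0=0x47 r1=0xa9 r2=0x47 r3=0xfe  N=1 Z=0
after  5: r0=0x47 r1=0xa9 r2=0x47 r3=0x47  N=0 Z=0
after  6: r0=0x47 r1=0xa9 r2=0x47 r3=0x47  N=0 Z=0
after  7: r0=0x47 r1=0xa9 r2=0x8e r3=0x47  N=1 Z=0
after  8: r0=0x47 r1=0xa9 r2=0x8e r3=0x47  N=0 Z=0
after  9: r0=0x47 r1=0xa9 r2=0x06 r3=0x47  N=0 Z=0
-- IRQ taken; context saved, return-PC = 10 --
mismatch: r0: reported 0x67 vs actual 0x47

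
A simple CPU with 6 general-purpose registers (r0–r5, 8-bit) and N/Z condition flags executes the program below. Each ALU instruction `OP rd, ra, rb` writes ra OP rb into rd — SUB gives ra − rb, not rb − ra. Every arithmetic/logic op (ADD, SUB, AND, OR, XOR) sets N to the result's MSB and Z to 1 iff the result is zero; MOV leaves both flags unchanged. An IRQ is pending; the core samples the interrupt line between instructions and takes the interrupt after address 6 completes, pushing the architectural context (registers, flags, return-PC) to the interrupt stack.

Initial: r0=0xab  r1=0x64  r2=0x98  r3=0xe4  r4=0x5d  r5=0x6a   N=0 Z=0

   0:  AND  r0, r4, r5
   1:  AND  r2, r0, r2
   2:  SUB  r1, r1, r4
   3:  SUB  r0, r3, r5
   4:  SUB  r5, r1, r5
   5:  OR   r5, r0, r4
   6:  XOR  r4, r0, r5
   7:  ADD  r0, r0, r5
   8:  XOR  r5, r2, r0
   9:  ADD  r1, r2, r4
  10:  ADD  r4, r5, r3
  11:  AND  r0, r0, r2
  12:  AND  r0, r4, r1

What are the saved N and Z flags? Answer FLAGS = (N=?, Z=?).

after  0: r0=0x48 r1=0x64 r2=0x98 r3=0xe4 r4=0x5d r5=0x6a  N=0 Z=0
after  1: r0=0x48 r1=0x64 r2=0x08 r3=0xe4 r4=0x5d r5=0x6a  N=0 Z=0
after  2: r0=0x48 r1=0x07 r2=0x08 r3=0xe4 r4=0x5d r5=0x6a  N=0 Z=0
after  3: r0=0x7a r1=0x07 r2=0x08 r3=0xe4 r4=0x5d r5=0x6a  N=0 Z=0
after  4: r0=0x7a r1=0x07 r2=0x08 r3=0xe4 r4=0x5d r5=0x9d  N=1 Z=0
after  5: r0=0x7a r1=0x07 r2=0x08 r3=0xe4 r4=0x5d r5=0x7f  N=0 Z=0
after  6: r0=0x7a r1=0x07 r2=0x08 r3=0xe4 r4=0x05 r5=0x7f  N=0 Z=0
-- IRQ taken; context saved, return-PC = 7 --

FLAGS = (N=0, Z=0)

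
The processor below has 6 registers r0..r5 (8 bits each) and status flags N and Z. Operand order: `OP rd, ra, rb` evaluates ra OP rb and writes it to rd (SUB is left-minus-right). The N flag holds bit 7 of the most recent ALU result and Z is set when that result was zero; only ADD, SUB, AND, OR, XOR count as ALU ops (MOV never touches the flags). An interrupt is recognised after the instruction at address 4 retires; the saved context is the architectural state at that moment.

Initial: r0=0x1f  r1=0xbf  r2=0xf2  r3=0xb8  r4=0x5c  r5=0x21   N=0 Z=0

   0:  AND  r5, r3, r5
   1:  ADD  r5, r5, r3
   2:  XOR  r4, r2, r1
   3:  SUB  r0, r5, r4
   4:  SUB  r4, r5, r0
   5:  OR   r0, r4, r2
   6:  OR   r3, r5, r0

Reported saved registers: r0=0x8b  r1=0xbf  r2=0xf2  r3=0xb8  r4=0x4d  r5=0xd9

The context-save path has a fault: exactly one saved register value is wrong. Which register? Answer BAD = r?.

after  0: r0=0x1f r1=0xbf r2=0xf2 r3=0xb8 r4=0x5c r5=0x20  N=0 Z=0
after  1: r0=0x1f r1=0xbf r2=0xf2 r3=0xb8 r4=0x5c r5=0xd8  N=1 Z=0
after  2: r0=0x1f r1=0xbf r2=0xf2 r3=0xb8 r4=0x4d r5=0xd8  N=0 Z=0
after  3: r0=0x8b r1=0xbf r2=0xf2 r3=0xb8 r4=0x4d r5=0xd8  N=1 Z=0
after  4: r0=0x8b r1=0xbf r2=0xf2 r3=0xb8 r4=0x4d r5=0xd8  N=0 Z=0
-- IRQ taken; context saved, return-PC = 5 --
mismatch: r5: reported 0xd9 vs actual 0xd8

BAD = r5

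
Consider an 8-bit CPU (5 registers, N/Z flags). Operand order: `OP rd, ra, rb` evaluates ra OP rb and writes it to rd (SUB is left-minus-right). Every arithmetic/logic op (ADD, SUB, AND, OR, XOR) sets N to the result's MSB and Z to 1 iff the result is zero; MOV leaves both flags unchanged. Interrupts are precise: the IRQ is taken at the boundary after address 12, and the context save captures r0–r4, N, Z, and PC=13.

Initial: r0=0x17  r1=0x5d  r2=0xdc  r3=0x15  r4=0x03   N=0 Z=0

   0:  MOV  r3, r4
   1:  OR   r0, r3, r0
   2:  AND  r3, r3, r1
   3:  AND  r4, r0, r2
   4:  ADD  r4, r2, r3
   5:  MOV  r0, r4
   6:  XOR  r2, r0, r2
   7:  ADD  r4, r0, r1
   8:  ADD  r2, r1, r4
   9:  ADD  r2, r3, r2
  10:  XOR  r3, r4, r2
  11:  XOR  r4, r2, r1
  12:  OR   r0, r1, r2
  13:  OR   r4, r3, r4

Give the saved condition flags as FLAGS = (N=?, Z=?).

after  0: r0=0x17 r1=0x5d r2=0xdc r3=0x03 r4=0x03  N=0 Z=0
after  1: r0=0x17 r1=0x5d r2=0xdc r3=0x03 r4=0x03  N=0 Z=0
after  2: r0=0x17 r1=0x5d r2=0xdc r3=0x01 r4=0x03  N=0 Z=0
after  3: r0=0x17 r1=0x5d r2=0xdc r3=0x01 r4=0x14  N=0 Z=0
after  4: r0=0x17 r1=0x5d r2=0xdc r3=0x01 r4=0xdd  N=1 Z=0
after  5: r0=0xdd r1=0x5d r2=0xdc r3=0x01 r4=0xdd  N=1 Z=0
after  6: r0=0xdd r1=0x5d r2=0x01 r3=0x01 r4=0xdd  N=0 Z=0
after  7: r0=0xdd r1=0x5d r2=0x01 r3=0x01 r4=0x3a  N=0 Z=0
after  8: r0=0xdd r1=0x5d r2=0x97 r3=0x01 r4=0x3a  N=1 Z=0
after  9: r0=0xdd r1=0x5d r2=0x98 r3=0x01 r4=0x3a  N=1 Z=0
after 10: r0=0xdd r1=0x5d r2=0x98 r3=0xa2 r4=0x3a  N=1 Z=0
after 11: r0=0xdd r1=0x5d r2=0x98 r3=0xa2 r4=0xc5  N=1 Z=0
after 12: r0=0xdd r1=0x5d r2=0x98 r3=0xa2 r4=0xc5  N=1 Z=0
-- IRQ taken; context saved, return-PC = 13 --

FLAGS = (N=1, Z=0)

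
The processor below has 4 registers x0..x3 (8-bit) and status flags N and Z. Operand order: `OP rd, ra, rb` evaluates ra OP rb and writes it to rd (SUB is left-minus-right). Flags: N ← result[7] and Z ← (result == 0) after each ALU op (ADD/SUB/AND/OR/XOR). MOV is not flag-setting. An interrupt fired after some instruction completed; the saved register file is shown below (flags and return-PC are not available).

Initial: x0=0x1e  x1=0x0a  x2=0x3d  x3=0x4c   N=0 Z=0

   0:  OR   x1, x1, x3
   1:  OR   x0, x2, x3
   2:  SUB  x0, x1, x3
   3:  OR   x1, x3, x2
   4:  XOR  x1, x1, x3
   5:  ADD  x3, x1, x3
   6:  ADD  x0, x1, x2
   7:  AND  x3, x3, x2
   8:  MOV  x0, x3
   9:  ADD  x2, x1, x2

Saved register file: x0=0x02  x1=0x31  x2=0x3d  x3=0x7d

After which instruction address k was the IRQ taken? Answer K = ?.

K = 5

after  0: x0=0x1e x1=0x4e x2=0x3d x3=0x4c  N=0 Z=0
after  1: x0=0x7d x1=0x4e x2=0x3d x3=0x4c  N=0 Z=0
after  2: x0=0x02 x1=0x4e x2=0x3d x3=0x4c  N=0 Z=0
after  3: x0=0x02 x1=0x7d x2=0x3d x3=0x4c  N=0 Z=0
after  4: x0=0x02 x1=0x31 x2=0x3d x3=0x4c  N=0 Z=0
after  5: x0=0x02 x1=0x31 x2=0x3d x3=0x7d  N=0 Z=0
-- IRQ taken; context saved, return-PC = 6 --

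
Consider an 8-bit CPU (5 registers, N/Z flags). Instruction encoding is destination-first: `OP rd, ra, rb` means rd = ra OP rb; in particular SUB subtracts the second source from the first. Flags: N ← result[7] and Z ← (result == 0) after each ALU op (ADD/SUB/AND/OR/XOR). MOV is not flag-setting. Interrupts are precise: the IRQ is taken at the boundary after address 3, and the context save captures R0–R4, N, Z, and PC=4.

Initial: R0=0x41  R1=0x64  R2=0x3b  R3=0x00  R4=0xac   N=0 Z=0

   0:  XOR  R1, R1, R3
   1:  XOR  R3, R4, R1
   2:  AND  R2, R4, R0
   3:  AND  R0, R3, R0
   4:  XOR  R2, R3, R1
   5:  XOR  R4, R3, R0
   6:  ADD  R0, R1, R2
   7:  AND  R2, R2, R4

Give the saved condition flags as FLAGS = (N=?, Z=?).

FLAGS = (N=0, Z=0)

after  0: R0=0x41 R1=0x64 R2=0x3b R3=0x00 R4=0xac  N=0 Z=0
after  1: R0=0x41 R1=0x64 R2=0x3b R3=0xc8 R4=0xac  N=1 Z=0
after  2: R0=0x41 R1=0x64 R2=0x00 R3=0xc8 R4=0xac  N=0 Z=1
after  3: R0=0x40 R1=0x64 R2=0x00 R3=0xc8 R4=0xac  N=0 Z=0
-- IRQ taken; context saved, return-PC = 4 --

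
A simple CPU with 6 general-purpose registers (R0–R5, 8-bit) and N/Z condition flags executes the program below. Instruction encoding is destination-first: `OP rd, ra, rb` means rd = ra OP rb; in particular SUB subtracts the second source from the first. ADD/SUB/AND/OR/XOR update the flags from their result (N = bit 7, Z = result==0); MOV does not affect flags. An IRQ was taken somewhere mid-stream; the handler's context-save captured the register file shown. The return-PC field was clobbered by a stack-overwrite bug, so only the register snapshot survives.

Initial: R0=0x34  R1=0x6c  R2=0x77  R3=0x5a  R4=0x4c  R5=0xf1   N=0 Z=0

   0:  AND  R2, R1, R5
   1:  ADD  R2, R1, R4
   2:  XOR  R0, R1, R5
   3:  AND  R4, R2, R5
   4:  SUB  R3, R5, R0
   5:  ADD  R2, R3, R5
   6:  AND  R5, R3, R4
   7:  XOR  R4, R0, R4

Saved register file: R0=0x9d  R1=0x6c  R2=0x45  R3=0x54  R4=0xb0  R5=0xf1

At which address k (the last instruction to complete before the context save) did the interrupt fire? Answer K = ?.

after  0: R0=0x34 R1=0x6c R2=0x60 R3=0x5a R4=0x4c R5=0xf1  N=0 Z=0
after  1: R0=0x34 R1=0x6c R2=0xb8 R3=0x5a R4=0x4c R5=0xf1  N=1 Z=0
after  2: R0=0x9d R1=0x6c R2=0xb8 R3=0x5a R4=0x4c R5=0xf1  N=1 Z=0
after  3: R0=0x9d R1=0x6c R2=0xb8 R3=0x5a R4=0xb0 R5=0xf1  N=1 Z=0
after  4: R0=0x9d R1=0x6c R2=0xb8 R3=0x54 R4=0xb0 R5=0xf1  N=0 Z=0
after  5: R0=0x9d R1=0x6c R2=0x45 R3=0x54 R4=0xb0 R5=0xf1  N=0 Z=0
-- IRQ taken; context saved, return-PC = 6 --

K = 5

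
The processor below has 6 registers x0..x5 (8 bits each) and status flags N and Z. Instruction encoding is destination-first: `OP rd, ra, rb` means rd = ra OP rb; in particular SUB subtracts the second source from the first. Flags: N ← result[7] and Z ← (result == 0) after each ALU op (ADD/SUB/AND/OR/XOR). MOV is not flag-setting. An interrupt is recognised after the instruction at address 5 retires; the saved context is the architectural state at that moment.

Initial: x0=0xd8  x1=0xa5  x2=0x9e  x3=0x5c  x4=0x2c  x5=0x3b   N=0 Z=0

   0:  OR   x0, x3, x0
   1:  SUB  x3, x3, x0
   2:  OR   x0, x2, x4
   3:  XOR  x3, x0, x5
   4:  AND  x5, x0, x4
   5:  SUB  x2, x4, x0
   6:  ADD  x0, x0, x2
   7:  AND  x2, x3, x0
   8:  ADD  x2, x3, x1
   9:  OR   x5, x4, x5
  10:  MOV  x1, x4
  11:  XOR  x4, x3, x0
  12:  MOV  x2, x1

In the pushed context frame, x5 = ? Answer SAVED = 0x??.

after  0: x0=0xdc x1=0xa5 x2=0x9e x3=0x5c x4=0x2c x5=0x3b  N=1 Z=0
after  1: x0=0xdc x1=0xa5 x2=0x9e x3=0x80 x4=0x2c x5=0x3b  N=1 Z=0
after  2: x0=0xbe x1=0xa5 x2=0x9e x3=0x80 x4=0x2c x5=0x3b  N=1 Z=0
after  3: x0=0xbe x1=0xa5 x2=0x9e x3=0x85 x4=0x2c x5=0x3b  N=1 Z=0
after  4: x0=0xbe x1=0xa5 x2=0x9e x3=0x85 x4=0x2c x5=0x2c  N=0 Z=0
after  5: x0=0xbe x1=0xa5 x2=0x6e x3=0x85 x4=0x2c x5=0x2c  N=0 Z=0
-- IRQ taken; context saved, return-PC = 6 --

SAVED = 0x2c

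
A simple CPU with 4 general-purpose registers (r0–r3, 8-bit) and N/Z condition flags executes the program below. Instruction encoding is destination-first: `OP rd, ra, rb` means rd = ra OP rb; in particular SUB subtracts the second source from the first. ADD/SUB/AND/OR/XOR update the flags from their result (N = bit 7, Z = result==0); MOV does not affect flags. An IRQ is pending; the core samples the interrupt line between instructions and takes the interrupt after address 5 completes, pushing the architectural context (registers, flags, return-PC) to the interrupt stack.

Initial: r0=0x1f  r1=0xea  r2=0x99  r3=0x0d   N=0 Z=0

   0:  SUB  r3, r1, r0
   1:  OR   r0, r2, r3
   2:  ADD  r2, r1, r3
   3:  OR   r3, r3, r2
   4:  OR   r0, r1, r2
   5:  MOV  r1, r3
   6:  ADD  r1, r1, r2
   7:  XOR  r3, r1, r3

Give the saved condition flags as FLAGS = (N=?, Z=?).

FLAGS = (N=1, Z=0)

after  0: r0=0x1f r1=0xea r2=0x99 r3=0xcb  N=1 Z=0
after  1: r0=0xdb r1=0xea r2=0x99 r3=0xcb  N=1 Z=0
after  2: r0=0xdb r1=0xea r2=0xb5 r3=0xcb  N=1 Z=0
after  3: r0=0xdb r1=0xea r2=0xb5 r3=0xff  N=1 Z=0
after  4: r0=0xff r1=0xea r2=0xb5 r3=0xff  N=1 Z=0
after  5: r0=0xff r1=0xff r2=0xb5 r3=0xff  N=1 Z=0
-- IRQ taken; context saved, return-PC = 6 --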